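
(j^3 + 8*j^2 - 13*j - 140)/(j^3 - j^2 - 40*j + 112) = (j + 5)/(j - 4)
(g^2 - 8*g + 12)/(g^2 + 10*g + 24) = (g^2 - 8*g + 12)/(g^2 + 10*g + 24)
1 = 1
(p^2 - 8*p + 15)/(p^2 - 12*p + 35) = (p - 3)/(p - 7)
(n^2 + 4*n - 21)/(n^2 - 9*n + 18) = (n + 7)/(n - 6)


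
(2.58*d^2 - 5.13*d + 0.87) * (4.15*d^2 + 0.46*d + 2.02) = 10.707*d^4 - 20.1027*d^3 + 6.4623*d^2 - 9.9624*d + 1.7574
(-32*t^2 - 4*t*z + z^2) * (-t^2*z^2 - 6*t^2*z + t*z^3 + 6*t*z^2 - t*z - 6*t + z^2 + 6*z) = 32*t^4*z^2 + 192*t^4*z - 28*t^3*z^3 - 168*t^3*z^2 + 32*t^3*z + 192*t^3 - 5*t^2*z^4 - 30*t^2*z^3 - 28*t^2*z^2 - 168*t^2*z + t*z^5 + 6*t*z^4 - 5*t*z^3 - 30*t*z^2 + z^4 + 6*z^3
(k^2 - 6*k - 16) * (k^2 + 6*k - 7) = k^4 - 59*k^2 - 54*k + 112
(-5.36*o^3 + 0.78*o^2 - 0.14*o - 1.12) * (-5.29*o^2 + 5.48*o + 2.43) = 28.3544*o^5 - 33.499*o^4 - 8.0098*o^3 + 7.053*o^2 - 6.4778*o - 2.7216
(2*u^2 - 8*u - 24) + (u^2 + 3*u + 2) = 3*u^2 - 5*u - 22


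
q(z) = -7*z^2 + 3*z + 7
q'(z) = 3 - 14*z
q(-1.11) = -4.95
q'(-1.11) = 18.54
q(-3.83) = -107.17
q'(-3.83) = 56.62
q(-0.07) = 6.76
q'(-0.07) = 3.98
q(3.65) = -75.31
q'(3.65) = -48.10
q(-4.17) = -127.23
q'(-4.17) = 61.38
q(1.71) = -8.34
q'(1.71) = -20.94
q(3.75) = -80.19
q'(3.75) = -49.50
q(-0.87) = -0.91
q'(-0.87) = 15.18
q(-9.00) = -587.00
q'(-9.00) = 129.00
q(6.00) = -227.00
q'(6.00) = -81.00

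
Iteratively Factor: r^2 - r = (r - 1)*(r)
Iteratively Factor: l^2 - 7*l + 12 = (l - 3)*(l - 4)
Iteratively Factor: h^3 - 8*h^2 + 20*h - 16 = (h - 2)*(h^2 - 6*h + 8) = (h - 4)*(h - 2)*(h - 2)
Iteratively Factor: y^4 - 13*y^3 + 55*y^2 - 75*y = (y - 5)*(y^3 - 8*y^2 + 15*y) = (y - 5)^2*(y^2 - 3*y) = y*(y - 5)^2*(y - 3)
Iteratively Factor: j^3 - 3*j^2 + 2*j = (j)*(j^2 - 3*j + 2) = j*(j - 2)*(j - 1)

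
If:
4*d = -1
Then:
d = -1/4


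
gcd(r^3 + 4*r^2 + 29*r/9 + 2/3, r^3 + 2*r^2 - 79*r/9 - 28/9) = r + 1/3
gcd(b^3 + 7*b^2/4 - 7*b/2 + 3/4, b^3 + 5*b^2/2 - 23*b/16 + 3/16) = b^2 + 11*b/4 - 3/4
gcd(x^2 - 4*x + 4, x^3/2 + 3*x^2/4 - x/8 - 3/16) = 1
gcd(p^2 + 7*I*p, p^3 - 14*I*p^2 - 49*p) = p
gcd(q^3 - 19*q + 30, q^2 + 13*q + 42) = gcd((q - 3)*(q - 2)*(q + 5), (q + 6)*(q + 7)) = 1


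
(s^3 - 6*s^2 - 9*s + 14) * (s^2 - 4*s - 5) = s^5 - 10*s^4 + 10*s^3 + 80*s^2 - 11*s - 70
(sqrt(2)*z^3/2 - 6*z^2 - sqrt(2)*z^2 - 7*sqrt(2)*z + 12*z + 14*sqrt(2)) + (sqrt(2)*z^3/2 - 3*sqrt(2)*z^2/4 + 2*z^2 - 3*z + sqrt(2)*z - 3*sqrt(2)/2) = sqrt(2)*z^3 - 4*z^2 - 7*sqrt(2)*z^2/4 - 6*sqrt(2)*z + 9*z + 25*sqrt(2)/2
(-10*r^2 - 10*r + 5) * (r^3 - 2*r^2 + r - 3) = -10*r^5 + 10*r^4 + 15*r^3 + 10*r^2 + 35*r - 15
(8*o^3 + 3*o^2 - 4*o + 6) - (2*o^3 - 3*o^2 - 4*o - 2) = 6*o^3 + 6*o^2 + 8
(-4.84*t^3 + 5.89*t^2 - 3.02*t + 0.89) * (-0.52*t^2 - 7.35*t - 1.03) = 2.5168*t^5 + 32.5112*t^4 - 36.7359*t^3 + 15.6675*t^2 - 3.4309*t - 0.9167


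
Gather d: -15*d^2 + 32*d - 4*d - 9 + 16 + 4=-15*d^2 + 28*d + 11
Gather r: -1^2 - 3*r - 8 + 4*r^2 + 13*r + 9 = 4*r^2 + 10*r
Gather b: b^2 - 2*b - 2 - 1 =b^2 - 2*b - 3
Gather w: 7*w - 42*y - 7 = 7*w - 42*y - 7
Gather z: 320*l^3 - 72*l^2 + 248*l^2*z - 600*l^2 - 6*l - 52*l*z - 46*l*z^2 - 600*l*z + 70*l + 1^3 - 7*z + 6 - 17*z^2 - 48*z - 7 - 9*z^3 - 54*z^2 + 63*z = 320*l^3 - 672*l^2 + 64*l - 9*z^3 + z^2*(-46*l - 71) + z*(248*l^2 - 652*l + 8)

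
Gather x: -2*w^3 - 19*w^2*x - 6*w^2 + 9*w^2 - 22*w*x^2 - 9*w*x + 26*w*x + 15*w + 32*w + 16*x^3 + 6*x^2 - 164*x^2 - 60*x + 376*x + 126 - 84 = -2*w^3 + 3*w^2 + 47*w + 16*x^3 + x^2*(-22*w - 158) + x*(-19*w^2 + 17*w + 316) + 42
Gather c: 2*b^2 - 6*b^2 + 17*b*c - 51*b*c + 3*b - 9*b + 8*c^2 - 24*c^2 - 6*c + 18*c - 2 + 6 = -4*b^2 - 6*b - 16*c^2 + c*(12 - 34*b) + 4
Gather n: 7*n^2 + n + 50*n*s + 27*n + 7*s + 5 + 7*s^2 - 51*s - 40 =7*n^2 + n*(50*s + 28) + 7*s^2 - 44*s - 35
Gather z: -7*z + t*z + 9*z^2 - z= 9*z^2 + z*(t - 8)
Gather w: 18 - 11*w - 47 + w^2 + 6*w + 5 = w^2 - 5*w - 24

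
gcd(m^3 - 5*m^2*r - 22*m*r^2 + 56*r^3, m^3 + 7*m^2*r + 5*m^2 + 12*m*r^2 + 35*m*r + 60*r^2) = m + 4*r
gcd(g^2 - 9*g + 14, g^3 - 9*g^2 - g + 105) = g - 7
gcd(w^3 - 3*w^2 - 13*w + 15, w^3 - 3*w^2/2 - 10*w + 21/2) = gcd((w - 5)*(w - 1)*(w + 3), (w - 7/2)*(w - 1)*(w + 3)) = w^2 + 2*w - 3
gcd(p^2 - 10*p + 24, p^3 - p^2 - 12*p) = p - 4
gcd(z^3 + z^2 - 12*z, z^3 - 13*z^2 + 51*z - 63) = z - 3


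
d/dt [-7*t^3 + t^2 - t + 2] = -21*t^2 + 2*t - 1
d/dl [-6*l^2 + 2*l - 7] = 2 - 12*l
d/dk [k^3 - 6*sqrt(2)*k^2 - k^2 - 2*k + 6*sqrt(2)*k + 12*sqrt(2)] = 3*k^2 - 12*sqrt(2)*k - 2*k - 2 + 6*sqrt(2)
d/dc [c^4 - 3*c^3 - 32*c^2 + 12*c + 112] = 4*c^3 - 9*c^2 - 64*c + 12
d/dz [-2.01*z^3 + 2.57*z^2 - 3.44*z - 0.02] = -6.03*z^2 + 5.14*z - 3.44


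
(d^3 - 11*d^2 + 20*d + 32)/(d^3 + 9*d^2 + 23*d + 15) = (d^2 - 12*d + 32)/(d^2 + 8*d + 15)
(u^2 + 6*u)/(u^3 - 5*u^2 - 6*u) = (u + 6)/(u^2 - 5*u - 6)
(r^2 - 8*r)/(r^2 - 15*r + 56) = r/(r - 7)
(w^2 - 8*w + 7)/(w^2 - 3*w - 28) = (w - 1)/(w + 4)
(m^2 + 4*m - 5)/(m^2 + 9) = (m^2 + 4*m - 5)/(m^2 + 9)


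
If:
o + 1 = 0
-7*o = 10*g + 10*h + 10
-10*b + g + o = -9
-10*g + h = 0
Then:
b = 877/1100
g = -3/110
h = -3/11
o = -1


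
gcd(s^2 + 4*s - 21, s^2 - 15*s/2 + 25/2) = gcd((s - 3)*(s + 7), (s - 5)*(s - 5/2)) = 1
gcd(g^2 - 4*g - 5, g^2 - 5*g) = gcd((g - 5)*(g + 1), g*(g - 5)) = g - 5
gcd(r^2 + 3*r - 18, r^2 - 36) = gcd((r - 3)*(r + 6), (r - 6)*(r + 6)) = r + 6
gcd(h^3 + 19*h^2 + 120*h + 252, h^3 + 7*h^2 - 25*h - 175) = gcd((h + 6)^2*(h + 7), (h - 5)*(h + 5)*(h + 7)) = h + 7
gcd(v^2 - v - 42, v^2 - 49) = v - 7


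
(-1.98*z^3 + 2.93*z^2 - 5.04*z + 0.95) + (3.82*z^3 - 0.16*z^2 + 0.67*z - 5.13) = 1.84*z^3 + 2.77*z^2 - 4.37*z - 4.18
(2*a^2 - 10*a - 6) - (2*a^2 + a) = -11*a - 6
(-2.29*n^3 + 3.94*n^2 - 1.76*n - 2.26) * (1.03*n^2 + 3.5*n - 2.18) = -2.3587*n^5 - 3.9568*n^4 + 16.9694*n^3 - 17.077*n^2 - 4.0732*n + 4.9268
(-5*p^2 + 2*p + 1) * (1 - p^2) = 5*p^4 - 2*p^3 - 6*p^2 + 2*p + 1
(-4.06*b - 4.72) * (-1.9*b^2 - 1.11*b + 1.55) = 7.714*b^3 + 13.4746*b^2 - 1.0538*b - 7.316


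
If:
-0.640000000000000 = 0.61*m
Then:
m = -1.05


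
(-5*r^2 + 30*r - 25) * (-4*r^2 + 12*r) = 20*r^4 - 180*r^3 + 460*r^2 - 300*r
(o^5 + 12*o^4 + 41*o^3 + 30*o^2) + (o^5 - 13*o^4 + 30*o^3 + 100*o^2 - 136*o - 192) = 2*o^5 - o^4 + 71*o^3 + 130*o^2 - 136*o - 192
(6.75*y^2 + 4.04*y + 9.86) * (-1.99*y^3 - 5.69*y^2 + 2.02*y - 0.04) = -13.4325*y^5 - 46.4471*y^4 - 28.974*y^3 - 48.2126*y^2 + 19.7556*y - 0.3944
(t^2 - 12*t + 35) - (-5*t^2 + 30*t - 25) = 6*t^2 - 42*t + 60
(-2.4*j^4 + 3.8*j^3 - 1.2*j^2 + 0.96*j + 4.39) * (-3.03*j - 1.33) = 7.272*j^5 - 8.322*j^4 - 1.418*j^3 - 1.3128*j^2 - 14.5785*j - 5.8387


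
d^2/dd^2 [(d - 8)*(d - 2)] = 2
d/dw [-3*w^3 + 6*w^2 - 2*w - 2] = -9*w^2 + 12*w - 2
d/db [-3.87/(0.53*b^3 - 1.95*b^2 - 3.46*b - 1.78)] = (6.1533*b^2 - 15.093*b - 13.3902)/(-0.53*b^3 + 1.95*b^2 + 3.46*b + 1.78)^2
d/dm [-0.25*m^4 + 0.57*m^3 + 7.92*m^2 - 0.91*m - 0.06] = -1.0*m^3 + 1.71*m^2 + 15.84*m - 0.91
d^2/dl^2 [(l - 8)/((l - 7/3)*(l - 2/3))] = 162*(9*l^3 - 216*l^2 + 606*l - 494)/(729*l^6 - 6561*l^5 + 23085*l^4 - 40095*l^3 + 35910*l^2 - 15876*l + 2744)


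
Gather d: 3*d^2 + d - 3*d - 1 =3*d^2 - 2*d - 1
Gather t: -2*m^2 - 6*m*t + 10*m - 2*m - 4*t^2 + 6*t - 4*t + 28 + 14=-2*m^2 + 8*m - 4*t^2 + t*(2 - 6*m) + 42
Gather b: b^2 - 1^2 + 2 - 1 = b^2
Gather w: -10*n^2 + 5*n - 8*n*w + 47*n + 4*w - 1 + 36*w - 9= -10*n^2 + 52*n + w*(40 - 8*n) - 10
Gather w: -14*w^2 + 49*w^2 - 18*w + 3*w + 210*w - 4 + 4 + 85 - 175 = 35*w^2 + 195*w - 90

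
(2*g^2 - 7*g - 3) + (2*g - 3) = 2*g^2 - 5*g - 6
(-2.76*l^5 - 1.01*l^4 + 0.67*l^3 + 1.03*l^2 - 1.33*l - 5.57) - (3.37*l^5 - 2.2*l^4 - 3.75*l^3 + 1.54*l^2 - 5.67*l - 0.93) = -6.13*l^5 + 1.19*l^4 + 4.42*l^3 - 0.51*l^2 + 4.34*l - 4.64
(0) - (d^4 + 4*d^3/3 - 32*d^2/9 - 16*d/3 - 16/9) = -d^4 - 4*d^3/3 + 32*d^2/9 + 16*d/3 + 16/9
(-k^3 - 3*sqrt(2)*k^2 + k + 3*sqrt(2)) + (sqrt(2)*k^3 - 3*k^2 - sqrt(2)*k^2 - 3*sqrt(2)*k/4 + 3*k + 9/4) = -k^3 + sqrt(2)*k^3 - 4*sqrt(2)*k^2 - 3*k^2 - 3*sqrt(2)*k/4 + 4*k + 9/4 + 3*sqrt(2)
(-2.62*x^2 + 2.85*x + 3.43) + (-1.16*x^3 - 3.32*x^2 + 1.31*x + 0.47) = -1.16*x^3 - 5.94*x^2 + 4.16*x + 3.9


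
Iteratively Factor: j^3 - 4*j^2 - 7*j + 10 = (j + 2)*(j^2 - 6*j + 5) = (j - 1)*(j + 2)*(j - 5)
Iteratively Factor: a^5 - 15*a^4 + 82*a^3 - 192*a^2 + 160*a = (a - 2)*(a^4 - 13*a^3 + 56*a^2 - 80*a) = a*(a - 2)*(a^3 - 13*a^2 + 56*a - 80) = a*(a - 5)*(a - 2)*(a^2 - 8*a + 16) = a*(a - 5)*(a - 4)*(a - 2)*(a - 4)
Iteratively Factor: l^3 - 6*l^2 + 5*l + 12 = (l - 3)*(l^2 - 3*l - 4) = (l - 4)*(l - 3)*(l + 1)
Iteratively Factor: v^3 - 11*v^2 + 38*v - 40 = (v - 2)*(v^2 - 9*v + 20) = (v - 5)*(v - 2)*(v - 4)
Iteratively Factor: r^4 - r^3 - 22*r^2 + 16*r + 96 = (r + 4)*(r^3 - 5*r^2 - 2*r + 24) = (r + 2)*(r + 4)*(r^2 - 7*r + 12) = (r - 3)*(r + 2)*(r + 4)*(r - 4)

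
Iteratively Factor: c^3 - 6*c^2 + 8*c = (c)*(c^2 - 6*c + 8) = c*(c - 2)*(c - 4)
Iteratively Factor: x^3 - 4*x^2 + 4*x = (x - 2)*(x^2 - 2*x) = (x - 2)^2*(x)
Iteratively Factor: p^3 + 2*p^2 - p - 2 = (p - 1)*(p^2 + 3*p + 2) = (p - 1)*(p + 1)*(p + 2)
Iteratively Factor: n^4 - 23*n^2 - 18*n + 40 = (n - 5)*(n^3 + 5*n^2 + 2*n - 8) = (n - 5)*(n - 1)*(n^2 + 6*n + 8) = (n - 5)*(n - 1)*(n + 2)*(n + 4)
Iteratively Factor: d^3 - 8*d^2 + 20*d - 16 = (d - 2)*(d^2 - 6*d + 8) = (d - 2)^2*(d - 4)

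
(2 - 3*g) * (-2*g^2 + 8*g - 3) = 6*g^3 - 28*g^2 + 25*g - 6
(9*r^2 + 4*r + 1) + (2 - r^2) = 8*r^2 + 4*r + 3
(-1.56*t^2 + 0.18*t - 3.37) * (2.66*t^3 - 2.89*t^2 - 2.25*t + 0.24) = -4.1496*t^5 + 4.9872*t^4 - 5.9744*t^3 + 8.9599*t^2 + 7.6257*t - 0.8088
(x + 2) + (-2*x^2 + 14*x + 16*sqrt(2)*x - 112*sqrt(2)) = -2*x^2 + 15*x + 16*sqrt(2)*x - 112*sqrt(2) + 2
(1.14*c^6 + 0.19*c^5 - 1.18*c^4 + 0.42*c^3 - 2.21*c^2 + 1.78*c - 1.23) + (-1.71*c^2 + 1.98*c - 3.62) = 1.14*c^6 + 0.19*c^5 - 1.18*c^4 + 0.42*c^3 - 3.92*c^2 + 3.76*c - 4.85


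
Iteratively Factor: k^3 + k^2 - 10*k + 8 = (k - 1)*(k^2 + 2*k - 8) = (k - 1)*(k + 4)*(k - 2)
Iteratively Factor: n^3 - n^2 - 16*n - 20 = (n + 2)*(n^2 - 3*n - 10) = (n - 5)*(n + 2)*(n + 2)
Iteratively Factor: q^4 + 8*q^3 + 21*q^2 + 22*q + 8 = (q + 4)*(q^3 + 4*q^2 + 5*q + 2) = (q + 1)*(q + 4)*(q^2 + 3*q + 2) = (q + 1)^2*(q + 4)*(q + 2)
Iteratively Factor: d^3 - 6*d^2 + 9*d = (d)*(d^2 - 6*d + 9) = d*(d - 3)*(d - 3)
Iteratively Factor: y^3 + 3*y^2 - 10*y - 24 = (y + 2)*(y^2 + y - 12) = (y - 3)*(y + 2)*(y + 4)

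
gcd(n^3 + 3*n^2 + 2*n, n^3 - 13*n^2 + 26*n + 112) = n + 2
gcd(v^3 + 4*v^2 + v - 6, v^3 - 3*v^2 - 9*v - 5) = 1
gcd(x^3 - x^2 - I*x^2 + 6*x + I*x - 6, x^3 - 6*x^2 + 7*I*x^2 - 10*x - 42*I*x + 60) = x + 2*I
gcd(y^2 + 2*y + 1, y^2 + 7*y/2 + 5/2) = y + 1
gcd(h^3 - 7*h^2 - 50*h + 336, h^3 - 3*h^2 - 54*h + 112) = h^2 - h - 56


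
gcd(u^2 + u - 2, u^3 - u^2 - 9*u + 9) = u - 1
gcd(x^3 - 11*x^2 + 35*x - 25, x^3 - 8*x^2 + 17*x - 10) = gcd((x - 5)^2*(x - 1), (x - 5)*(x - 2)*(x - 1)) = x^2 - 6*x + 5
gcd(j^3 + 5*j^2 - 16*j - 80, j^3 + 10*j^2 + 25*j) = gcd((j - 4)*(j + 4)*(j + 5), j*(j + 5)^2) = j + 5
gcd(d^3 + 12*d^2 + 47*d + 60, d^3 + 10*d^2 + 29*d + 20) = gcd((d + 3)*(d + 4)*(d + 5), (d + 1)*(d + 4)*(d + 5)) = d^2 + 9*d + 20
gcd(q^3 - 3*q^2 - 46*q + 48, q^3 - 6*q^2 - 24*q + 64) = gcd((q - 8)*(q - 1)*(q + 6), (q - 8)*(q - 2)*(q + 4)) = q - 8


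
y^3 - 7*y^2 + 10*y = y*(y - 5)*(y - 2)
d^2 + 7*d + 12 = (d + 3)*(d + 4)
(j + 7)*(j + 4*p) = j^2 + 4*j*p + 7*j + 28*p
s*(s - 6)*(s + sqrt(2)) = s^3 - 6*s^2 + sqrt(2)*s^2 - 6*sqrt(2)*s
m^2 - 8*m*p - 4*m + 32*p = (m - 4)*(m - 8*p)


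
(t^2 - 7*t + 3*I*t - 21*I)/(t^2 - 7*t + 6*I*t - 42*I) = (t + 3*I)/(t + 6*I)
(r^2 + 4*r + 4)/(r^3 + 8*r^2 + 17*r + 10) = (r + 2)/(r^2 + 6*r + 5)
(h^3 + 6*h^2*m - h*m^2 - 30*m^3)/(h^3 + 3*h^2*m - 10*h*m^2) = (h + 3*m)/h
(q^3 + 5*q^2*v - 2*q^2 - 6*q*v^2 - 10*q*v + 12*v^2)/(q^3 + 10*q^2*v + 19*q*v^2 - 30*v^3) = (q - 2)/(q + 5*v)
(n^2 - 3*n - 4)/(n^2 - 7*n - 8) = (n - 4)/(n - 8)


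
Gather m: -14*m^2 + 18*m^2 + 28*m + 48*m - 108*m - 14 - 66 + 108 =4*m^2 - 32*m + 28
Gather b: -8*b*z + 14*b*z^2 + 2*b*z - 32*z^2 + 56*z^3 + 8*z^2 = b*(14*z^2 - 6*z) + 56*z^3 - 24*z^2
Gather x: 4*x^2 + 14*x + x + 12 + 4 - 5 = 4*x^2 + 15*x + 11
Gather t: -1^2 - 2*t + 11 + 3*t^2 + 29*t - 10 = 3*t^2 + 27*t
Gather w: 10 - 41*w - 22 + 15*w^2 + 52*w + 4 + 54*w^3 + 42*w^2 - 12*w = 54*w^3 + 57*w^2 - w - 8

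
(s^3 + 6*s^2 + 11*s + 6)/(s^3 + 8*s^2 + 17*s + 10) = (s + 3)/(s + 5)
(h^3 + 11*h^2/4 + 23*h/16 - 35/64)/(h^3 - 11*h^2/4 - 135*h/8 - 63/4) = (16*h^2 + 16*h - 5)/(8*(2*h^2 - 9*h - 18))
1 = 1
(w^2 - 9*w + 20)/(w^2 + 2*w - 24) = (w - 5)/(w + 6)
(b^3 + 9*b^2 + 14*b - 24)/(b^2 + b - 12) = (b^2 + 5*b - 6)/(b - 3)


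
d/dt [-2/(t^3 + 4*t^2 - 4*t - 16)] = 2*(3*t^2 + 8*t - 4)/(t^3 + 4*t^2 - 4*t - 16)^2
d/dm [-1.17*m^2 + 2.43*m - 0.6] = 2.43 - 2.34*m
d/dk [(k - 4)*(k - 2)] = 2*k - 6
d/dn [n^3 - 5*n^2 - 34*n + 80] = 3*n^2 - 10*n - 34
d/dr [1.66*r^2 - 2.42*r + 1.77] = 3.32*r - 2.42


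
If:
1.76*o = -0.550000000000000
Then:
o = -0.31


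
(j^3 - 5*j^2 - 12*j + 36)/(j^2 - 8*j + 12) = j + 3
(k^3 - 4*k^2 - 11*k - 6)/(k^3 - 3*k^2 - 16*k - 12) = (k + 1)/(k + 2)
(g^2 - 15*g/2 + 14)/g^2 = 1 - 15/(2*g) + 14/g^2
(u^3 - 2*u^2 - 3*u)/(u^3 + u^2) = (u - 3)/u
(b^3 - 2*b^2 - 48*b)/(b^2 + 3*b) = (b^2 - 2*b - 48)/(b + 3)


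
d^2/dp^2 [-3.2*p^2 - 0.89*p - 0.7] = -6.40000000000000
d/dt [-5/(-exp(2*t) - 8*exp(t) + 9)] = 10*(-exp(t) - 4)*exp(t)/(exp(2*t) + 8*exp(t) - 9)^2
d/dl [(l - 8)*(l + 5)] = 2*l - 3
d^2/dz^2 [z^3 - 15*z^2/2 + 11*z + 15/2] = 6*z - 15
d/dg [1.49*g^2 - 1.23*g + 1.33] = 2.98*g - 1.23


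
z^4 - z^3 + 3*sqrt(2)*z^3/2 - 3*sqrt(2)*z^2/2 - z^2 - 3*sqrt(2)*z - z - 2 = (z - 2)*(z + 1)*(z + sqrt(2)/2)*(z + sqrt(2))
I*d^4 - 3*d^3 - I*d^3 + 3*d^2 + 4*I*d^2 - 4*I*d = d*(d - I)*(d + 4*I)*(I*d - I)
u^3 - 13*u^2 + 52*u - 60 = (u - 6)*(u - 5)*(u - 2)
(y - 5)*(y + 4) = y^2 - y - 20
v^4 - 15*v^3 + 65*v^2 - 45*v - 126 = (v - 7)*(v - 6)*(v - 3)*(v + 1)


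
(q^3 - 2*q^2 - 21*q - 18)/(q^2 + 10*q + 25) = (q^3 - 2*q^2 - 21*q - 18)/(q^2 + 10*q + 25)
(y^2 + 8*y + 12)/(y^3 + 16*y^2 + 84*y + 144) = (y + 2)/(y^2 + 10*y + 24)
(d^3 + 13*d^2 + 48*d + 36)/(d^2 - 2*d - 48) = (d^2 + 7*d + 6)/(d - 8)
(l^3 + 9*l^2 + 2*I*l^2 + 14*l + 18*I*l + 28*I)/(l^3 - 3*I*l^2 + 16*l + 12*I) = (l^2 + 9*l + 14)/(l^2 - 5*I*l + 6)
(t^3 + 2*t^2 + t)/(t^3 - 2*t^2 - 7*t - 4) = t/(t - 4)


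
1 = 1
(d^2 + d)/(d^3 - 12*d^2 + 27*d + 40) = d/(d^2 - 13*d + 40)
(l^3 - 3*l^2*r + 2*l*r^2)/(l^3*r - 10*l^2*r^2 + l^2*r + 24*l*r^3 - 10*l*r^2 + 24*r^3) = l*(l^2 - 3*l*r + 2*r^2)/(r*(l^3 - 10*l^2*r + l^2 + 24*l*r^2 - 10*l*r + 24*r^2))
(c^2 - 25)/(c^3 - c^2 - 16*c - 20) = (c + 5)/(c^2 + 4*c + 4)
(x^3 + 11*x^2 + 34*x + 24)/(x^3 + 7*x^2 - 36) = (x^2 + 5*x + 4)/(x^2 + x - 6)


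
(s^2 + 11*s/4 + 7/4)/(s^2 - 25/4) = (4*s^2 + 11*s + 7)/(4*s^2 - 25)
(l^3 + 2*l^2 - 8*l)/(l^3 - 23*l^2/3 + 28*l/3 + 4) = 3*l*(l + 4)/(3*l^2 - 17*l - 6)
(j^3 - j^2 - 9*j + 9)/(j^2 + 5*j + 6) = (j^2 - 4*j + 3)/(j + 2)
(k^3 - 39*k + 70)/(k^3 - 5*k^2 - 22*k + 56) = (k^2 + 2*k - 35)/(k^2 - 3*k - 28)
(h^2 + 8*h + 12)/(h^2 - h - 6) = (h + 6)/(h - 3)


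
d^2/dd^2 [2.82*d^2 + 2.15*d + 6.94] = 5.64000000000000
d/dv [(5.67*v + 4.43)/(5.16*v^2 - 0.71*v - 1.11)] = (29.2572*v^2 - 4.0257*v - (5.67*v + 4.43)*(10.32*v - 0.71) - 6.2937)/(-5.16*v^2 + 0.71*v + 1.11)^2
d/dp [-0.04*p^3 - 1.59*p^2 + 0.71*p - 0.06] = -0.12*p^2 - 3.18*p + 0.71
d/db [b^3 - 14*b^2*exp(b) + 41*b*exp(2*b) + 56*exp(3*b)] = -14*b^2*exp(b) + 3*b^2 + 82*b*exp(2*b) - 28*b*exp(b) + 168*exp(3*b) + 41*exp(2*b)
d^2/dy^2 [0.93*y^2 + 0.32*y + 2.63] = 1.86000000000000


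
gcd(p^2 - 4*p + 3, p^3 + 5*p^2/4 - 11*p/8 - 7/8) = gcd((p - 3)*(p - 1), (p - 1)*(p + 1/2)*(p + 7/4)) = p - 1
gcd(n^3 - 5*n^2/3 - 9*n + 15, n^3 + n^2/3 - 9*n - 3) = n^2 - 9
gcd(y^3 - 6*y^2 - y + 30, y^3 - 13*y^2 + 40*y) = y - 5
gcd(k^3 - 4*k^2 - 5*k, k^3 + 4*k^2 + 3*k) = k^2 + k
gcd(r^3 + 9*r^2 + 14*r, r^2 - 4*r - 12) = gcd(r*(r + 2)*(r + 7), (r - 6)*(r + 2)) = r + 2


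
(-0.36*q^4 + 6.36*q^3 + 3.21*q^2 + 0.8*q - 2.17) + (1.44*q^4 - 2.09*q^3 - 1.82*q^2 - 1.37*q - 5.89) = 1.08*q^4 + 4.27*q^3 + 1.39*q^2 - 0.57*q - 8.06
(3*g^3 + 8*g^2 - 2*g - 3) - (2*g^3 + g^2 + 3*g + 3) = g^3 + 7*g^2 - 5*g - 6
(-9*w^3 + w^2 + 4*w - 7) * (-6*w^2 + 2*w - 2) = 54*w^5 - 24*w^4 - 4*w^3 + 48*w^2 - 22*w + 14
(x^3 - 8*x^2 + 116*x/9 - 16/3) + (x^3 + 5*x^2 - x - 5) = 2*x^3 - 3*x^2 + 107*x/9 - 31/3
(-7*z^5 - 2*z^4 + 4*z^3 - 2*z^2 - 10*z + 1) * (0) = 0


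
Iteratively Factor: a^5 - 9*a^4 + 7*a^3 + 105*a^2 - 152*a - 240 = (a - 4)*(a^4 - 5*a^3 - 13*a^2 + 53*a + 60) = (a - 4)*(a + 1)*(a^3 - 6*a^2 - 7*a + 60) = (a - 4)*(a + 1)*(a + 3)*(a^2 - 9*a + 20) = (a - 4)^2*(a + 1)*(a + 3)*(a - 5)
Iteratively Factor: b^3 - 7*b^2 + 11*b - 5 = (b - 5)*(b^2 - 2*b + 1) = (b - 5)*(b - 1)*(b - 1)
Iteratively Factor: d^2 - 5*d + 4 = (d - 1)*(d - 4)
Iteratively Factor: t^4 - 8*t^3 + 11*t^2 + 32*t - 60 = (t - 5)*(t^3 - 3*t^2 - 4*t + 12) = (t - 5)*(t - 2)*(t^2 - t - 6) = (t - 5)*(t - 3)*(t - 2)*(t + 2)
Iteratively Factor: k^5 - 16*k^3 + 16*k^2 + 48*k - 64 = (k + 4)*(k^4 - 4*k^3 + 16*k - 16) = (k + 2)*(k + 4)*(k^3 - 6*k^2 + 12*k - 8) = (k - 2)*(k + 2)*(k + 4)*(k^2 - 4*k + 4) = (k - 2)^2*(k + 2)*(k + 4)*(k - 2)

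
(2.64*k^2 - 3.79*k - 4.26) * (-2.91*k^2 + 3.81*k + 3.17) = -7.6824*k^4 + 21.0873*k^3 + 6.3255*k^2 - 28.2449*k - 13.5042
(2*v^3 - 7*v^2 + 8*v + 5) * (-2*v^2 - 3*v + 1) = -4*v^5 + 8*v^4 + 7*v^3 - 41*v^2 - 7*v + 5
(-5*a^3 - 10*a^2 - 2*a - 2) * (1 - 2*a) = 10*a^4 + 15*a^3 - 6*a^2 + 2*a - 2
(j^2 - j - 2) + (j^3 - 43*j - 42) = j^3 + j^2 - 44*j - 44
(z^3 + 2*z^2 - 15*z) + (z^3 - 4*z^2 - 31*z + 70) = 2*z^3 - 2*z^2 - 46*z + 70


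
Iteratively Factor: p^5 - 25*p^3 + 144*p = (p)*(p^4 - 25*p^2 + 144) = p*(p - 3)*(p^3 + 3*p^2 - 16*p - 48) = p*(p - 3)*(p + 3)*(p^2 - 16) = p*(p - 4)*(p - 3)*(p + 3)*(p + 4)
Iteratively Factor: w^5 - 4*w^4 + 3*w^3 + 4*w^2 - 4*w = (w - 2)*(w^4 - 2*w^3 - w^2 + 2*w) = w*(w - 2)*(w^3 - 2*w^2 - w + 2) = w*(w - 2)*(w - 1)*(w^2 - w - 2) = w*(w - 2)^2*(w - 1)*(w + 1)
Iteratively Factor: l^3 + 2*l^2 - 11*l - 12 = (l + 4)*(l^2 - 2*l - 3) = (l + 1)*(l + 4)*(l - 3)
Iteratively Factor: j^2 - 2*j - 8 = (j - 4)*(j + 2)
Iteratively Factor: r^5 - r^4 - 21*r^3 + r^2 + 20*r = (r)*(r^4 - r^3 - 21*r^2 + r + 20) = r*(r - 5)*(r^3 + 4*r^2 - r - 4) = r*(r - 5)*(r - 1)*(r^2 + 5*r + 4) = r*(r - 5)*(r - 1)*(r + 4)*(r + 1)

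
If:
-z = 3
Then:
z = -3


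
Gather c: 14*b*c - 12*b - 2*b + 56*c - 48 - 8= -14*b + c*(14*b + 56) - 56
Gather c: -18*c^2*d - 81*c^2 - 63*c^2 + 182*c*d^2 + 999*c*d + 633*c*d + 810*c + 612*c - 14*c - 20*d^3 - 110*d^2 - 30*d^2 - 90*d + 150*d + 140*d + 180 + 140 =c^2*(-18*d - 144) + c*(182*d^2 + 1632*d + 1408) - 20*d^3 - 140*d^2 + 200*d + 320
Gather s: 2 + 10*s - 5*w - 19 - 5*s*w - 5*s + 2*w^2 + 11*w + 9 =s*(5 - 5*w) + 2*w^2 + 6*w - 8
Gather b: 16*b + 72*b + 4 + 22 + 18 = 88*b + 44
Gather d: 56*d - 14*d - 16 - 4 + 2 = 42*d - 18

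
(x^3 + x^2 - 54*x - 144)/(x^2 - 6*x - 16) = (x^2 + 9*x + 18)/(x + 2)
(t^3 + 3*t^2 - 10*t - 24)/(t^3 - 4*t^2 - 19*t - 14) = (t^2 + t - 12)/(t^2 - 6*t - 7)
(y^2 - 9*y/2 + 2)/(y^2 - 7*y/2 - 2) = (2*y - 1)/(2*y + 1)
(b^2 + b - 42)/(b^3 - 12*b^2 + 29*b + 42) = (b + 7)/(b^2 - 6*b - 7)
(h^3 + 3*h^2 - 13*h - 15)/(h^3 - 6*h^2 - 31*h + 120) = (h + 1)/(h - 8)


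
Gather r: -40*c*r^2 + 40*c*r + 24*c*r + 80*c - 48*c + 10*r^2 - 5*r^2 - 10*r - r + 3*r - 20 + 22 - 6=32*c + r^2*(5 - 40*c) + r*(64*c - 8) - 4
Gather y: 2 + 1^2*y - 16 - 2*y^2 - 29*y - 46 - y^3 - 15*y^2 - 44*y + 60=-y^3 - 17*y^2 - 72*y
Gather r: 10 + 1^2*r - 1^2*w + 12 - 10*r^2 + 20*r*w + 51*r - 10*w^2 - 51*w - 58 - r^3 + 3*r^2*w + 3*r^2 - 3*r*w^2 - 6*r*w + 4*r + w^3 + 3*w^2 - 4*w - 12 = -r^3 + r^2*(3*w - 7) + r*(-3*w^2 + 14*w + 56) + w^3 - 7*w^2 - 56*w - 48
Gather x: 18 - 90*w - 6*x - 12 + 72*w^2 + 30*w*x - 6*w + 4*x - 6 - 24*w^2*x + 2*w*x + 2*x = 72*w^2 - 96*w + x*(-24*w^2 + 32*w)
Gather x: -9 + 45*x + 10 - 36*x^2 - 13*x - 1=-36*x^2 + 32*x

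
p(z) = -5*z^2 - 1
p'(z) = -10*z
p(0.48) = -2.15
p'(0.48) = -4.80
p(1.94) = -19.82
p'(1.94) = -19.40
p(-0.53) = -2.40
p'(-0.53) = 5.30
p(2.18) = -24.76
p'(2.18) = -21.80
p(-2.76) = -39.09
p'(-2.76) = 27.60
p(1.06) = -6.62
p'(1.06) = -10.60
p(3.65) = -67.61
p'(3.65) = -36.50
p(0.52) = -2.35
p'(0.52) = -5.20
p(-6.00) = -181.00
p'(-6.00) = 60.00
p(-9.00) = -406.00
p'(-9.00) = 90.00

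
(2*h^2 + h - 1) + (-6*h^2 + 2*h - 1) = -4*h^2 + 3*h - 2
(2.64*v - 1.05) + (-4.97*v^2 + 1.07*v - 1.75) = -4.97*v^2 + 3.71*v - 2.8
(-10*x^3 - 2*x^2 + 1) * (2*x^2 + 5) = -20*x^5 - 4*x^4 - 50*x^3 - 8*x^2 + 5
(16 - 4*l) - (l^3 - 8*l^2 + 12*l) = -l^3 + 8*l^2 - 16*l + 16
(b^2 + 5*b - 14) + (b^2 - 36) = 2*b^2 + 5*b - 50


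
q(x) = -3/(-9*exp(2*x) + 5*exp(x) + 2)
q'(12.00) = 0.00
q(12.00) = 0.00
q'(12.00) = 0.00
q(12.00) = 0.00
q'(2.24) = -0.01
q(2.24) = 0.00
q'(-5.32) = 0.02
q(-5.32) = -1.48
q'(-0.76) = -0.85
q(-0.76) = -1.27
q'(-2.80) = 0.14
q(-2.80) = -1.32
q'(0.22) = -1.97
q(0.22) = 0.52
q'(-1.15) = -0.09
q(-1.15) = -1.12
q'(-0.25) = -111.24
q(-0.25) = -6.89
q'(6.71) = -0.00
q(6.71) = 0.00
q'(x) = -3*(18*exp(2*x) - 5*exp(x))/(-9*exp(2*x) + 5*exp(x) + 2)^2 = (15 - 54*exp(x))*exp(x)/(-9*exp(2*x) + 5*exp(x) + 2)^2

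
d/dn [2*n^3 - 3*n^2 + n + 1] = 6*n^2 - 6*n + 1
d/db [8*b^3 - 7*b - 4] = 24*b^2 - 7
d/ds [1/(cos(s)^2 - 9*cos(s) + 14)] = (2*cos(s) - 9)*sin(s)/(cos(s)^2 - 9*cos(s) + 14)^2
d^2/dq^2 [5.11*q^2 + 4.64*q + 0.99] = 10.2200000000000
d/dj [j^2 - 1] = 2*j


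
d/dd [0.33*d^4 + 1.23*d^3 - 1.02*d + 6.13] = 1.32*d^3 + 3.69*d^2 - 1.02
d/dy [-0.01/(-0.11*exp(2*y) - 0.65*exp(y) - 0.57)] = (-0.0022*exp(y) - 0.0065)*exp(y)/(0.11*exp(2*y) + 0.65*exp(y) + 0.57)^2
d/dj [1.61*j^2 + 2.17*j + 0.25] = 3.22*j + 2.17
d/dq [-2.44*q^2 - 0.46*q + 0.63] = -4.88*q - 0.46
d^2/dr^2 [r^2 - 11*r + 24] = 2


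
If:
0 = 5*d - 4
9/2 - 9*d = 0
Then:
No Solution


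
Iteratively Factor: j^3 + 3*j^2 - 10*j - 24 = (j - 3)*(j^2 + 6*j + 8) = (j - 3)*(j + 4)*(j + 2)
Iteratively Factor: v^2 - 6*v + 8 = (v - 4)*(v - 2)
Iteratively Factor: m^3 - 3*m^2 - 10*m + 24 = (m - 2)*(m^2 - m - 12) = (m - 4)*(m - 2)*(m + 3)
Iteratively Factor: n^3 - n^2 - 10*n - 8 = (n + 2)*(n^2 - 3*n - 4) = (n - 4)*(n + 2)*(n + 1)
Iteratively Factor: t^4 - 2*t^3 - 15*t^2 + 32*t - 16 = (t - 4)*(t^3 + 2*t^2 - 7*t + 4) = (t - 4)*(t - 1)*(t^2 + 3*t - 4) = (t - 4)*(t - 1)^2*(t + 4)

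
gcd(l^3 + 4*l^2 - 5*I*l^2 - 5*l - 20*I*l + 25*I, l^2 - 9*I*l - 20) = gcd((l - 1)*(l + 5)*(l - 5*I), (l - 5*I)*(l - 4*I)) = l - 5*I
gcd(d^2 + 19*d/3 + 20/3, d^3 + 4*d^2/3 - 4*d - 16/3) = d + 4/3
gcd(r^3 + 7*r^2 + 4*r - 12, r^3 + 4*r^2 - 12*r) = r + 6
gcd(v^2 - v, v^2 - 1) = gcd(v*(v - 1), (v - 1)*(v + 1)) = v - 1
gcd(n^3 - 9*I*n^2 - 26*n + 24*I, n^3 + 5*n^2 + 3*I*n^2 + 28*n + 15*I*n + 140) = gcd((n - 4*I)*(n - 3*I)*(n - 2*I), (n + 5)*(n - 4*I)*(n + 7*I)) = n - 4*I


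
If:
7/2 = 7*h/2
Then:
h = 1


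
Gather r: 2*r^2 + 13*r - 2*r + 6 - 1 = 2*r^2 + 11*r + 5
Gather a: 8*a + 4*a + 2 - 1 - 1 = 12*a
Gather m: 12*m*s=12*m*s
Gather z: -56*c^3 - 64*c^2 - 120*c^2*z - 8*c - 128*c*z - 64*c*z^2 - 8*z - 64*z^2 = -56*c^3 - 64*c^2 - 8*c + z^2*(-64*c - 64) + z*(-120*c^2 - 128*c - 8)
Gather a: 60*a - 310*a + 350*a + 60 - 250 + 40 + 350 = 100*a + 200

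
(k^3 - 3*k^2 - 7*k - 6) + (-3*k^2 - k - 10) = k^3 - 6*k^2 - 8*k - 16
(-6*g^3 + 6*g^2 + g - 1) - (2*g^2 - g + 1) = -6*g^3 + 4*g^2 + 2*g - 2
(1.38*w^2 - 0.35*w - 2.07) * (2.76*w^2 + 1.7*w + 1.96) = 3.8088*w^4 + 1.38*w^3 - 3.6034*w^2 - 4.205*w - 4.0572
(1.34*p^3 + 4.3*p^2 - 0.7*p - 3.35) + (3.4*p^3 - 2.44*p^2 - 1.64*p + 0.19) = 4.74*p^3 + 1.86*p^2 - 2.34*p - 3.16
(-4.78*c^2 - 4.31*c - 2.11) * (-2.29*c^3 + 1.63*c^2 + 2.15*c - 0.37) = 10.9462*c^5 + 2.0785*c^4 - 12.4704*c^3 - 10.9372*c^2 - 2.9418*c + 0.7807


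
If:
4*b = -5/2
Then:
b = -5/8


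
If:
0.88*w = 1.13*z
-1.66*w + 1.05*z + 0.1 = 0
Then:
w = 0.12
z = 0.09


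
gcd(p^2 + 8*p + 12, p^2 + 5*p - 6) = p + 6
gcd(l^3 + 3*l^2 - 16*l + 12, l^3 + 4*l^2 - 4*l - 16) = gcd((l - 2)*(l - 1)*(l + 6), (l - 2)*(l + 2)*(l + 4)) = l - 2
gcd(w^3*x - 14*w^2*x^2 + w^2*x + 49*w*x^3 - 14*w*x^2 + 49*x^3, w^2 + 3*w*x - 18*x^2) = 1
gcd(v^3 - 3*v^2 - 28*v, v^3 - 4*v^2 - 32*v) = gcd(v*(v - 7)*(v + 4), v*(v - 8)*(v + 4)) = v^2 + 4*v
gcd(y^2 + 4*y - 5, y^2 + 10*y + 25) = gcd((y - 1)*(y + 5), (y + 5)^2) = y + 5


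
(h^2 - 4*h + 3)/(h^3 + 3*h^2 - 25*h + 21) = 1/(h + 7)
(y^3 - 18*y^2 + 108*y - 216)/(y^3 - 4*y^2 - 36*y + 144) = (y^2 - 12*y + 36)/(y^2 + 2*y - 24)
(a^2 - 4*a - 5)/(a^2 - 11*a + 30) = (a + 1)/(a - 6)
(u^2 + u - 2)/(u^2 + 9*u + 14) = (u - 1)/(u + 7)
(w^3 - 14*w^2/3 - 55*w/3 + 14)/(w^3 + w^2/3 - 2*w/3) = (w^2 - 4*w - 21)/(w*(w + 1))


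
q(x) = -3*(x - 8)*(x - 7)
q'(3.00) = 27.00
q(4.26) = -30.74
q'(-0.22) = 46.32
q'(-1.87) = 56.22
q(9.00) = -6.00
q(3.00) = -60.00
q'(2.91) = 27.54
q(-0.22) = -178.05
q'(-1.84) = 56.04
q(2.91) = -62.45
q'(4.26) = 19.44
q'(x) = 45 - 6*x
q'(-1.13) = 51.78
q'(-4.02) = 69.12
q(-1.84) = -260.96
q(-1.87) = -262.64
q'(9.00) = -9.00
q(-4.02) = -397.38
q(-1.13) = -222.68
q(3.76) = -41.21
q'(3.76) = 22.44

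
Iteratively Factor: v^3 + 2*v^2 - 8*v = (v)*(v^2 + 2*v - 8) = v*(v + 4)*(v - 2)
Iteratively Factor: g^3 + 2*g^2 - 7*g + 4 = (g - 1)*(g^2 + 3*g - 4) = (g - 1)*(g + 4)*(g - 1)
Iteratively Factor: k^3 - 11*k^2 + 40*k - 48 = (k - 4)*(k^2 - 7*k + 12) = (k - 4)^2*(k - 3)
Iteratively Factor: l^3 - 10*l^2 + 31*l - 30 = (l - 2)*(l^2 - 8*l + 15) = (l - 5)*(l - 2)*(l - 3)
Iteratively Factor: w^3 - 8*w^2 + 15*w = (w - 3)*(w^2 - 5*w) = (w - 5)*(w - 3)*(w)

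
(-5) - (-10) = 5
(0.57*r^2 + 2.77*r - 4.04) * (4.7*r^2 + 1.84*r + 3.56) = 2.679*r^4 + 14.0678*r^3 - 11.862*r^2 + 2.4276*r - 14.3824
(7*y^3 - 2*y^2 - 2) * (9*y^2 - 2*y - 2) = 63*y^5 - 32*y^4 - 10*y^3 - 14*y^2 + 4*y + 4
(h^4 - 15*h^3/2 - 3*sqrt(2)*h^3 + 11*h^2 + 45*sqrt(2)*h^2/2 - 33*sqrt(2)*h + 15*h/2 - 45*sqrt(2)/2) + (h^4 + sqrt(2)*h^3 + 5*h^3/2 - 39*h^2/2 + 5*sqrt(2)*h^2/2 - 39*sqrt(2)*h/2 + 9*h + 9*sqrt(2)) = 2*h^4 - 5*h^3 - 2*sqrt(2)*h^3 - 17*h^2/2 + 25*sqrt(2)*h^2 - 105*sqrt(2)*h/2 + 33*h/2 - 27*sqrt(2)/2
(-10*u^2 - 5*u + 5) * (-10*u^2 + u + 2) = 100*u^4 + 40*u^3 - 75*u^2 - 5*u + 10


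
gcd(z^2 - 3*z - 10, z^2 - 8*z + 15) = z - 5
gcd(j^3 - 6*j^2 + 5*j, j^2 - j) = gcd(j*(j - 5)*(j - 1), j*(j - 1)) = j^2 - j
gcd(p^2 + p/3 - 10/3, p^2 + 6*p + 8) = p + 2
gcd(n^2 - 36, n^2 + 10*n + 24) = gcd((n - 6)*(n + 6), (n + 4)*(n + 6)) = n + 6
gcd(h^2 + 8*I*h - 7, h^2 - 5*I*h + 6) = h + I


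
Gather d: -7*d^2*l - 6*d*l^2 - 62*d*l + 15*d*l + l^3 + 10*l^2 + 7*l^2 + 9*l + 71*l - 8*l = -7*d^2*l + d*(-6*l^2 - 47*l) + l^3 + 17*l^2 + 72*l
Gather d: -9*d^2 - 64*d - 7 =-9*d^2 - 64*d - 7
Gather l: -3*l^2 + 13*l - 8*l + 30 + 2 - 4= -3*l^2 + 5*l + 28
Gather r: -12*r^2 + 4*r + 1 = -12*r^2 + 4*r + 1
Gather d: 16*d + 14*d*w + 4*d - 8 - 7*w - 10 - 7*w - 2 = d*(14*w + 20) - 14*w - 20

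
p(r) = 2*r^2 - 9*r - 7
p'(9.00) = 27.00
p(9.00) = 74.00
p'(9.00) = 27.00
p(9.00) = 74.00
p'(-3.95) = -24.80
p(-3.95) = 59.76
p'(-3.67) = -23.68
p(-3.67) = 52.97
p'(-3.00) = -21.00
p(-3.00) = 38.00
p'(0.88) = -5.48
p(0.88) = -13.37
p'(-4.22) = -25.88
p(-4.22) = 66.60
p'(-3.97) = -24.88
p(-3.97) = 60.25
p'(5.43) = 12.72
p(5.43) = 3.10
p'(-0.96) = -12.84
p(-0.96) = 3.48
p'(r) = 4*r - 9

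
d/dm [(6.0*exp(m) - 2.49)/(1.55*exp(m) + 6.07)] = 40.2795*exp(m)/(1.55*exp(m) + 6.07)^2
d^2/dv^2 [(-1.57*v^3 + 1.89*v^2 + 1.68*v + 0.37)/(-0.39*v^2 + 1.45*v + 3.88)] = (2.22044604925031e-16*v^5 + 8.70465200000001*v^3 + 35.49957*v^2 + 127.814802*v - 40.67789)/(0.059319*v^6 - 0.661635*v^5 + 0.689481*v^4 + 10.116215*v^3 - 6.859452*v^2 - 65.48664*v - 58.411072)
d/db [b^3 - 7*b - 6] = 3*b^2 - 7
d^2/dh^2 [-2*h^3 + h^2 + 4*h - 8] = 2 - 12*h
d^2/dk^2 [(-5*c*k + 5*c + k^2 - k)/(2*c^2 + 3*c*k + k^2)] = 2*(34*c^4 + 30*c^3*k + 41*c^3 - 6*c^2*k^2 + 51*c^2*k - 8*c*k^3 + 15*c*k^2 - k^3)/(8*c^6 + 36*c^5*k + 66*c^4*k^2 + 63*c^3*k^3 + 33*c^2*k^4 + 9*c*k^5 + k^6)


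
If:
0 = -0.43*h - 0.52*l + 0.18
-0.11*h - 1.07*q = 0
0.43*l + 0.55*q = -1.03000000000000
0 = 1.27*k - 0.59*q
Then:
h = 2.86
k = -0.14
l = -2.02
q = -0.29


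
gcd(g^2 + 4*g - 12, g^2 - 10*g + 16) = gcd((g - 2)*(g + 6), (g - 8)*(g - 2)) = g - 2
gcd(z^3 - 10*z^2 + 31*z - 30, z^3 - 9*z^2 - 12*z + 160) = z - 5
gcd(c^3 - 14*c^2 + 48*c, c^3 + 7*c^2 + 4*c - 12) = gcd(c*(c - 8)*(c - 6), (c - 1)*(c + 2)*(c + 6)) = 1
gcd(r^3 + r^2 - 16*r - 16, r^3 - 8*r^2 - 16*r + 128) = r^2 - 16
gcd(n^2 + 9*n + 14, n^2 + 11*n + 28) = n + 7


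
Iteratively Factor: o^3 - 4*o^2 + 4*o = (o - 2)*(o^2 - 2*o) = o*(o - 2)*(o - 2)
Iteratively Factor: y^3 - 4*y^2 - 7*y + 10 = (y + 2)*(y^2 - 6*y + 5) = (y - 1)*(y + 2)*(y - 5)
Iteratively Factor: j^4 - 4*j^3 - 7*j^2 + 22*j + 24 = (j + 2)*(j^3 - 6*j^2 + 5*j + 12) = (j - 3)*(j + 2)*(j^2 - 3*j - 4) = (j - 3)*(j + 1)*(j + 2)*(j - 4)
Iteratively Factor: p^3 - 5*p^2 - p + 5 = (p - 1)*(p^2 - 4*p - 5) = (p - 5)*(p - 1)*(p + 1)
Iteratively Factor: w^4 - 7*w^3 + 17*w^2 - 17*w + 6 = (w - 1)*(w^3 - 6*w^2 + 11*w - 6) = (w - 3)*(w - 1)*(w^2 - 3*w + 2) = (w - 3)*(w - 1)^2*(w - 2)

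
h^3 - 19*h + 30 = (h - 3)*(h - 2)*(h + 5)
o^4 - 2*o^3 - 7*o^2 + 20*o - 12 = (o - 2)^2*(o - 1)*(o + 3)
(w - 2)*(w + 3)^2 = w^3 + 4*w^2 - 3*w - 18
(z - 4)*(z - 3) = z^2 - 7*z + 12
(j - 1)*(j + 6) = j^2 + 5*j - 6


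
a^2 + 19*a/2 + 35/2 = (a + 5/2)*(a + 7)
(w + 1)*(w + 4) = w^2 + 5*w + 4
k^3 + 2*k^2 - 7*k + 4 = (k - 1)^2*(k + 4)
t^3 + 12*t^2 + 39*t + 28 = (t + 1)*(t + 4)*(t + 7)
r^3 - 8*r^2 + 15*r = r*(r - 5)*(r - 3)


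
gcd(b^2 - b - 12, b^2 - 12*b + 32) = b - 4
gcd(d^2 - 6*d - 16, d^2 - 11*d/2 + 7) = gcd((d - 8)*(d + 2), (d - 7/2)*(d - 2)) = 1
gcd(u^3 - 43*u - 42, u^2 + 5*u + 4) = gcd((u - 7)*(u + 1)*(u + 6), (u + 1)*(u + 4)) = u + 1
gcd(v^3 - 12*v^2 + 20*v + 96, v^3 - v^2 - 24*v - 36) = v^2 - 4*v - 12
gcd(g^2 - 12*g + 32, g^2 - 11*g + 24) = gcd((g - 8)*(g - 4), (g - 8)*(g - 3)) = g - 8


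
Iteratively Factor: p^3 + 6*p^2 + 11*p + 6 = (p + 3)*(p^2 + 3*p + 2) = (p + 2)*(p + 3)*(p + 1)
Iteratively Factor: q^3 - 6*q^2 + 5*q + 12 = (q - 4)*(q^2 - 2*q - 3) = (q - 4)*(q - 3)*(q + 1)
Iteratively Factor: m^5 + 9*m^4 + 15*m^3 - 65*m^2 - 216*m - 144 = (m - 3)*(m^4 + 12*m^3 + 51*m^2 + 88*m + 48) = (m - 3)*(m + 1)*(m^3 + 11*m^2 + 40*m + 48) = (m - 3)*(m + 1)*(m + 4)*(m^2 + 7*m + 12) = (m - 3)*(m + 1)*(m + 3)*(m + 4)*(m + 4)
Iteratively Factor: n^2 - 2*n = (n - 2)*(n)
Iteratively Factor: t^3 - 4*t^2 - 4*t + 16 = (t - 2)*(t^2 - 2*t - 8) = (t - 2)*(t + 2)*(t - 4)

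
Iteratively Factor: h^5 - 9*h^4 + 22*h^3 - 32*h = (h - 4)*(h^4 - 5*h^3 + 2*h^2 + 8*h) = (h - 4)*(h - 2)*(h^3 - 3*h^2 - 4*h) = (h - 4)*(h - 2)*(h + 1)*(h^2 - 4*h) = (h - 4)^2*(h - 2)*(h + 1)*(h)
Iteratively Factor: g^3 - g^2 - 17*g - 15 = (g + 1)*(g^2 - 2*g - 15) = (g + 1)*(g + 3)*(g - 5)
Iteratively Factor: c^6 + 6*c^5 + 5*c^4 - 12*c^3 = (c)*(c^5 + 6*c^4 + 5*c^3 - 12*c^2) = c*(c + 4)*(c^4 + 2*c^3 - 3*c^2) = c*(c - 1)*(c + 4)*(c^3 + 3*c^2) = c^2*(c - 1)*(c + 4)*(c^2 + 3*c) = c^3*(c - 1)*(c + 4)*(c + 3)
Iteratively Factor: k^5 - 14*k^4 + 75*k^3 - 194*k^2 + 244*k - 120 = (k - 3)*(k^4 - 11*k^3 + 42*k^2 - 68*k + 40) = (k - 3)*(k - 2)*(k^3 - 9*k^2 + 24*k - 20) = (k - 5)*(k - 3)*(k - 2)*(k^2 - 4*k + 4) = (k - 5)*(k - 3)*(k - 2)^2*(k - 2)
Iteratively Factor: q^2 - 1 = (q - 1)*(q + 1)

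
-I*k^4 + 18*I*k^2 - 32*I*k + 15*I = (k - 3)*(k - 1)*(k + 5)*(-I*k + I)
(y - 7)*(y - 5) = y^2 - 12*y + 35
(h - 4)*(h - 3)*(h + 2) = h^3 - 5*h^2 - 2*h + 24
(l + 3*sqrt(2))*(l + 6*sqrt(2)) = l^2 + 9*sqrt(2)*l + 36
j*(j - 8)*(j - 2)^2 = j^4 - 12*j^3 + 36*j^2 - 32*j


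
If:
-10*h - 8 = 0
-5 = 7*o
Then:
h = -4/5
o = -5/7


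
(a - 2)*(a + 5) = a^2 + 3*a - 10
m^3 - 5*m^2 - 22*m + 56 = (m - 7)*(m - 2)*(m + 4)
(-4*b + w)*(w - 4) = -4*b*w + 16*b + w^2 - 4*w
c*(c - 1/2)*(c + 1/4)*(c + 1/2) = c^4 + c^3/4 - c^2/4 - c/16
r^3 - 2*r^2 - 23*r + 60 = (r - 4)*(r - 3)*(r + 5)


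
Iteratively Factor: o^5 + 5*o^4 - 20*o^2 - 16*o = (o + 4)*(o^4 + o^3 - 4*o^2 - 4*o) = (o + 2)*(o + 4)*(o^3 - o^2 - 2*o) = o*(o + 2)*(o + 4)*(o^2 - o - 2) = o*(o - 2)*(o + 2)*(o + 4)*(o + 1)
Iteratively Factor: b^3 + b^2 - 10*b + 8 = (b - 1)*(b^2 + 2*b - 8) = (b - 1)*(b + 4)*(b - 2)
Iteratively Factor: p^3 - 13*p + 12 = (p + 4)*(p^2 - 4*p + 3) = (p - 3)*(p + 4)*(p - 1)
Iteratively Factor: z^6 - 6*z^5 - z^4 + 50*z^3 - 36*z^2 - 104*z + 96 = (z - 2)*(z^5 - 4*z^4 - 9*z^3 + 32*z^2 + 28*z - 48) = (z - 2)*(z + 2)*(z^4 - 6*z^3 + 3*z^2 + 26*z - 24) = (z - 2)*(z - 1)*(z + 2)*(z^3 - 5*z^2 - 2*z + 24) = (z - 4)*(z - 2)*(z - 1)*(z + 2)*(z^2 - z - 6) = (z - 4)*(z - 3)*(z - 2)*(z - 1)*(z + 2)*(z + 2)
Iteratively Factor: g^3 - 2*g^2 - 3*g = (g + 1)*(g^2 - 3*g) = g*(g + 1)*(g - 3)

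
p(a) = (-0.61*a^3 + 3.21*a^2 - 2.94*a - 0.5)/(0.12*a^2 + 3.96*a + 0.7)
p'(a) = (-0.24*a - 3.96)*(-0.61*a^3 + 3.21*a^2 - 2.94*a - 0.5)/(0.12*a^2 + 3.96*a + 0.7)^2 + (-1.83*a^2 + 6.42*a - 2.94)/(0.12*a^2 + 3.96*a + 0.7)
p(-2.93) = -5.17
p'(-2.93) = 2.09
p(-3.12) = -5.57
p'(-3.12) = 2.18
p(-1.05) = -2.05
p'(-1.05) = 1.23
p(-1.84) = -3.17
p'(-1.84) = 1.59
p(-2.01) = -3.44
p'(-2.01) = 1.66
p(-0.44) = -1.44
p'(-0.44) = 0.56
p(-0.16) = 0.79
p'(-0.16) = -102.53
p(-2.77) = -4.84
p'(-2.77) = 2.01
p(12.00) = -9.58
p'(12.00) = -1.89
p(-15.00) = -89.10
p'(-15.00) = 15.11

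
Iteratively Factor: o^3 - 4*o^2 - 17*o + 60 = (o - 5)*(o^2 + o - 12) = (o - 5)*(o + 4)*(o - 3)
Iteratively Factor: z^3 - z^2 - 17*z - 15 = (z - 5)*(z^2 + 4*z + 3) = (z - 5)*(z + 3)*(z + 1)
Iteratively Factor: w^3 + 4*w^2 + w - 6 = (w - 1)*(w^2 + 5*w + 6) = (w - 1)*(w + 3)*(w + 2)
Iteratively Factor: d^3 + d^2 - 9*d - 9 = (d + 3)*(d^2 - 2*d - 3) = (d - 3)*(d + 3)*(d + 1)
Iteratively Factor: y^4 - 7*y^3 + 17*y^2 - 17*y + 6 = (y - 3)*(y^3 - 4*y^2 + 5*y - 2) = (y - 3)*(y - 1)*(y^2 - 3*y + 2) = (y - 3)*(y - 2)*(y - 1)*(y - 1)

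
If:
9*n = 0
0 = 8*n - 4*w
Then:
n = 0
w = 0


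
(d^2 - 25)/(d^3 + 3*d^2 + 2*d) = (d^2 - 25)/(d*(d^2 + 3*d + 2))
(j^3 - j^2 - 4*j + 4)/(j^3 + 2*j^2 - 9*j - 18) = (j^2 - 3*j + 2)/(j^2 - 9)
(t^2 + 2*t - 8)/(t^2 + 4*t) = (t - 2)/t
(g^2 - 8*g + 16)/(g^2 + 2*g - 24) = (g - 4)/(g + 6)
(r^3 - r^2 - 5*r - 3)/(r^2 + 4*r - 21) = (r^2 + 2*r + 1)/(r + 7)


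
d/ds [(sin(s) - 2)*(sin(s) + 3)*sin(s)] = (3*sin(s)^2 + 2*sin(s) - 6)*cos(s)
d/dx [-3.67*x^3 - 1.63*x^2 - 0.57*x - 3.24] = -11.01*x^2 - 3.26*x - 0.57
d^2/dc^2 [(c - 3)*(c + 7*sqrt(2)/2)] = 2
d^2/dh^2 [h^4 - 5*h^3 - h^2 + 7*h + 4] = 12*h^2 - 30*h - 2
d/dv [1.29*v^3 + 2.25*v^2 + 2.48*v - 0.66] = 3.87*v^2 + 4.5*v + 2.48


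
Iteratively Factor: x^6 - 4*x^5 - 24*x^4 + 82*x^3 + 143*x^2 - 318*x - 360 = (x + 4)*(x^5 - 8*x^4 + 8*x^3 + 50*x^2 - 57*x - 90) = (x - 5)*(x + 4)*(x^4 - 3*x^3 - 7*x^2 + 15*x + 18) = (x - 5)*(x + 2)*(x + 4)*(x^3 - 5*x^2 + 3*x + 9) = (x - 5)*(x - 3)*(x + 2)*(x + 4)*(x^2 - 2*x - 3) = (x - 5)*(x - 3)^2*(x + 2)*(x + 4)*(x + 1)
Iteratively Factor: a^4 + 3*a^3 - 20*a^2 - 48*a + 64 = (a + 4)*(a^3 - a^2 - 16*a + 16) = (a - 1)*(a + 4)*(a^2 - 16) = (a - 4)*(a - 1)*(a + 4)*(a + 4)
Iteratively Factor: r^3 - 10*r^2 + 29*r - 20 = (r - 1)*(r^2 - 9*r + 20) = (r - 4)*(r - 1)*(r - 5)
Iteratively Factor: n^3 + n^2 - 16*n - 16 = (n + 4)*(n^2 - 3*n - 4) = (n - 4)*(n + 4)*(n + 1)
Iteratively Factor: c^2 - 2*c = (c)*(c - 2)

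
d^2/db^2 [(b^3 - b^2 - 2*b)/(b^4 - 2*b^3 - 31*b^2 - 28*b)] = 2*(b^3 - 6*b^2 + 102*b - 158)/(b^6 - 9*b^5 - 57*b^4 + 477*b^3 + 1596*b^2 - 7056*b - 21952)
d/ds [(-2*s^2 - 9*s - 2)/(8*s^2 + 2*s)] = (17*s^2 + 8*s + 1)/(s^2*(16*s^2 + 8*s + 1))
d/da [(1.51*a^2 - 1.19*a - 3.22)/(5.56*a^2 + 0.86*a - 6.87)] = (7.915*a^2 + 15.059*a + 10.9445)/(30.9136*a^4 + 9.5632*a^3 - 75.6548*a^2 - 11.8164*a + 47.1969)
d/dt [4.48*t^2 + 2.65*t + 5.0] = 8.96*t + 2.65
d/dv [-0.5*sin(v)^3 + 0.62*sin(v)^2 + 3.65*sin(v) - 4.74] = (-1.5*sin(v)^2 + 1.24*sin(v) + 3.65)*cos(v)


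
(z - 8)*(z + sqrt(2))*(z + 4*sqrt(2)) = z^3 - 8*z^2 + 5*sqrt(2)*z^2 - 40*sqrt(2)*z + 8*z - 64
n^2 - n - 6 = (n - 3)*(n + 2)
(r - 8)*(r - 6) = r^2 - 14*r + 48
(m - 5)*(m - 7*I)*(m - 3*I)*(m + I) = m^4 - 5*m^3 - 9*I*m^3 - 11*m^2 + 45*I*m^2 + 55*m - 21*I*m + 105*I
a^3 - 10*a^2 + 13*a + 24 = (a - 8)*(a - 3)*(a + 1)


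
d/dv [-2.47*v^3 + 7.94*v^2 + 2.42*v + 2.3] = -7.41*v^2 + 15.88*v + 2.42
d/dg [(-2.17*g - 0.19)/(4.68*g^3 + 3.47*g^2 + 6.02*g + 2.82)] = (20.3112*g^3 + 10.1975*g^2 + 1.3186*g - 4.9756)/(21.9024*g^6 + 32.4792*g^5 + 68.3881*g^4 + 68.174*g^3 + 55.8112*g^2 + 33.9528*g + 7.9524)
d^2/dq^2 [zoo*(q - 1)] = 0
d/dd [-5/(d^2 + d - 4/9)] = 405*(2*d + 1)/(9*d^2 + 9*d - 4)^2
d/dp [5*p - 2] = 5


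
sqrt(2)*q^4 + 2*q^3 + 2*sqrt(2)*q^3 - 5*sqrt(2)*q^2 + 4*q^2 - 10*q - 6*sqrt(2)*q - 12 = (q - 2)*(q + 3)*(q + sqrt(2))*(sqrt(2)*q + sqrt(2))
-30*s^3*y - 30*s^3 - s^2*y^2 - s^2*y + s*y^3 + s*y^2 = (-6*s + y)*(5*s + y)*(s*y + s)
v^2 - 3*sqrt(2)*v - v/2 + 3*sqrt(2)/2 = (v - 1/2)*(v - 3*sqrt(2))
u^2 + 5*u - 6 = (u - 1)*(u + 6)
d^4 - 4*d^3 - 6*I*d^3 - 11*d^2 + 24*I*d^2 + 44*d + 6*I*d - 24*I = (d - 4)*(d - 3*I)*(d - 2*I)*(d - I)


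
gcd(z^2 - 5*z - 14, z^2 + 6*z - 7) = 1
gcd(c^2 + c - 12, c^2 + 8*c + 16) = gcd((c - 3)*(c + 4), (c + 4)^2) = c + 4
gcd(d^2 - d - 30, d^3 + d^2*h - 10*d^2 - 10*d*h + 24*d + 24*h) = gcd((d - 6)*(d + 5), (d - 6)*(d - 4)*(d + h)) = d - 6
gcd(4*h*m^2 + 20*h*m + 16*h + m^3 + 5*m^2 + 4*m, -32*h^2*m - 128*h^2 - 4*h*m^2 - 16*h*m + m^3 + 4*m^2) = 4*h*m + 16*h + m^2 + 4*m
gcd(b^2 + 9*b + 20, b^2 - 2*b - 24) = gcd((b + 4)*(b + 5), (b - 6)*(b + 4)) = b + 4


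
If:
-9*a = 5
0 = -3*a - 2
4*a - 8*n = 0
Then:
No Solution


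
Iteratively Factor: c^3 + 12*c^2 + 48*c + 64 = (c + 4)*(c^2 + 8*c + 16) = (c + 4)^2*(c + 4)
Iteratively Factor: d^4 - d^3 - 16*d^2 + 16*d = (d)*(d^3 - d^2 - 16*d + 16) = d*(d + 4)*(d^2 - 5*d + 4) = d*(d - 1)*(d + 4)*(d - 4)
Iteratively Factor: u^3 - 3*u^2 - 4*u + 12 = (u - 3)*(u^2 - 4) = (u - 3)*(u + 2)*(u - 2)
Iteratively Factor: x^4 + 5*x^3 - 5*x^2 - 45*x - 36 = (x + 4)*(x^3 + x^2 - 9*x - 9) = (x + 1)*(x + 4)*(x^2 - 9) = (x + 1)*(x + 3)*(x + 4)*(x - 3)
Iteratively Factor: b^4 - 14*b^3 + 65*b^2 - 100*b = (b)*(b^3 - 14*b^2 + 65*b - 100) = b*(b - 4)*(b^2 - 10*b + 25) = b*(b - 5)*(b - 4)*(b - 5)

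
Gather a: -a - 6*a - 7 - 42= -7*a - 49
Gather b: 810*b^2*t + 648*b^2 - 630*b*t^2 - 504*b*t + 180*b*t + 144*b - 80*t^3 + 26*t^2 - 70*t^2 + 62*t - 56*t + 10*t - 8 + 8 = b^2*(810*t + 648) + b*(-630*t^2 - 324*t + 144) - 80*t^3 - 44*t^2 + 16*t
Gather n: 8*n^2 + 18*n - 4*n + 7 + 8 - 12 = 8*n^2 + 14*n + 3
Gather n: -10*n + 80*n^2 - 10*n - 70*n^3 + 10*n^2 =-70*n^3 + 90*n^2 - 20*n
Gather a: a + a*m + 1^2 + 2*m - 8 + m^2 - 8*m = a*(m + 1) + m^2 - 6*m - 7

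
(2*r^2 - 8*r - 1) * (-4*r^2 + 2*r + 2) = -8*r^4 + 36*r^3 - 8*r^2 - 18*r - 2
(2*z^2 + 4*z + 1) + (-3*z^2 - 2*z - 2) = -z^2 + 2*z - 1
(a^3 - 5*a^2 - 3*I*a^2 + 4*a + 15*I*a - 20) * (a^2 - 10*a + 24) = a^5 - 15*a^4 - 3*I*a^4 + 78*a^3 + 45*I*a^3 - 180*a^2 - 222*I*a^2 + 296*a + 360*I*a - 480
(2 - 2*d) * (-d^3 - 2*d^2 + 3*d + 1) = 2*d^4 + 2*d^3 - 10*d^2 + 4*d + 2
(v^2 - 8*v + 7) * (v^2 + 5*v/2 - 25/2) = v^4 - 11*v^3/2 - 51*v^2/2 + 235*v/2 - 175/2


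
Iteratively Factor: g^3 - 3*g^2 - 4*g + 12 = (g + 2)*(g^2 - 5*g + 6) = (g - 2)*(g + 2)*(g - 3)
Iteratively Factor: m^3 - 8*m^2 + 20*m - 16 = (m - 2)*(m^2 - 6*m + 8) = (m - 4)*(m - 2)*(m - 2)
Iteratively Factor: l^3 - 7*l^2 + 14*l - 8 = (l - 4)*(l^2 - 3*l + 2) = (l - 4)*(l - 2)*(l - 1)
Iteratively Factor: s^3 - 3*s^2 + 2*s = (s)*(s^2 - 3*s + 2) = s*(s - 2)*(s - 1)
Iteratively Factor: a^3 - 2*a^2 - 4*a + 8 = (a + 2)*(a^2 - 4*a + 4) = (a - 2)*(a + 2)*(a - 2)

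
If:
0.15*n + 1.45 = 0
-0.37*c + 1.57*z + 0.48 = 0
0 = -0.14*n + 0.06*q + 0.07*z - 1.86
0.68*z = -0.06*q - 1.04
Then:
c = -9.46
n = -9.67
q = 11.40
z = -2.54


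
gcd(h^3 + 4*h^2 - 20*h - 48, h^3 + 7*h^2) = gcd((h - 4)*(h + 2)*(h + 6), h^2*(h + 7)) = 1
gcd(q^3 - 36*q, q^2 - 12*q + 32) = 1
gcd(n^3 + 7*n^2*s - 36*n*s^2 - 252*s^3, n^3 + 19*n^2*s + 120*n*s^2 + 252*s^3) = n^2 + 13*n*s + 42*s^2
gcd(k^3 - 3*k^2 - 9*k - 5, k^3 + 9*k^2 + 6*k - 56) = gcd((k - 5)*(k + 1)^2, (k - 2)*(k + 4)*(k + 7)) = 1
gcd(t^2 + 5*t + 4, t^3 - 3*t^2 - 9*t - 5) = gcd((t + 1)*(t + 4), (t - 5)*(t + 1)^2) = t + 1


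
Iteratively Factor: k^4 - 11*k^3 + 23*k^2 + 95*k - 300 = (k - 5)*(k^3 - 6*k^2 - 7*k + 60) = (k - 5)*(k - 4)*(k^2 - 2*k - 15) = (k - 5)*(k - 4)*(k + 3)*(k - 5)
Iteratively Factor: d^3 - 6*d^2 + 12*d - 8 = (d - 2)*(d^2 - 4*d + 4) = (d - 2)^2*(d - 2)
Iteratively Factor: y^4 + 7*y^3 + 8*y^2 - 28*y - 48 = (y - 2)*(y^3 + 9*y^2 + 26*y + 24) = (y - 2)*(y + 4)*(y^2 + 5*y + 6) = (y - 2)*(y + 3)*(y + 4)*(y + 2)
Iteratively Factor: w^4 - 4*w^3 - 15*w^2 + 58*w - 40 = (w + 4)*(w^3 - 8*w^2 + 17*w - 10) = (w - 5)*(w + 4)*(w^2 - 3*w + 2) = (w - 5)*(w - 1)*(w + 4)*(w - 2)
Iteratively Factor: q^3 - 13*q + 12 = (q - 1)*(q^2 + q - 12) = (q - 3)*(q - 1)*(q + 4)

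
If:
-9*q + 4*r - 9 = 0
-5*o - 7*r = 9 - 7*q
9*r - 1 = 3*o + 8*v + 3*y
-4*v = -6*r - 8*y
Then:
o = 133*y/6 - 397/30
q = 71/15 - 38*y/3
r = 129/10 - 57*y/2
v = 387/20 - 163*y/4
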